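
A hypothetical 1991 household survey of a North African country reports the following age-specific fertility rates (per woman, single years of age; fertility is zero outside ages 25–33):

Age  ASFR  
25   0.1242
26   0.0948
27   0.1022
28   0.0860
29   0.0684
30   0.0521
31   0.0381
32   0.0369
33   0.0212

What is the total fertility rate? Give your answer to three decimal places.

Sum of ASFRs = 0.1242 + 0.0948 + 0.1022 + 0.0860 + 0.0684 + 0.0521 + 0.0381 + 0.0369 + 0.0212 = 0.6239
TFR = 0.6239

0.624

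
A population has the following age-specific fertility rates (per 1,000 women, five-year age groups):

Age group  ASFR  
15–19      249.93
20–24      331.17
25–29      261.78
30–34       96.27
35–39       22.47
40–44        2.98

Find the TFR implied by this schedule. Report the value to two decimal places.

Sum of ASFRs = 249.93 + 331.17 + 261.78 + 96.27 + 22.47 + 2.98 = 964.60
TFR = 5 × 964.60 / 1000 = 4.823

4.82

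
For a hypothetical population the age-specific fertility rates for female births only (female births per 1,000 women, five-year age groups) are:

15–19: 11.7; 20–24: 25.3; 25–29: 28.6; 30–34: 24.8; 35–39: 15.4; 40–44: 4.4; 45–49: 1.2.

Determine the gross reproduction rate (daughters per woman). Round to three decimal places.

Sum of female ASFRs = 11.7 + 25.3 + 28.6 + 24.8 + 15.4 + 4.4 + 1.2 = 111.4
GRR = 5 × 111.4 / 1000 = 0.557

0.557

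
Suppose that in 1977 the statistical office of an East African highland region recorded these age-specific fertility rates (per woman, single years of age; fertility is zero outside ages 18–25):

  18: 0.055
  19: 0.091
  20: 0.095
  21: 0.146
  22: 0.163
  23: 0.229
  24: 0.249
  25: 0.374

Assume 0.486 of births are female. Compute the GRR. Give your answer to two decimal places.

Proportion female at birth = 0.486.
Sum of ASFRs = 0.055 + 0.091 + 0.095 + 0.146 + 0.163 + 0.229 + 0.249 + 0.374 = 1.402
TFR = 1.402
GRR = 0.486 × 1.402 = 0.68137

0.68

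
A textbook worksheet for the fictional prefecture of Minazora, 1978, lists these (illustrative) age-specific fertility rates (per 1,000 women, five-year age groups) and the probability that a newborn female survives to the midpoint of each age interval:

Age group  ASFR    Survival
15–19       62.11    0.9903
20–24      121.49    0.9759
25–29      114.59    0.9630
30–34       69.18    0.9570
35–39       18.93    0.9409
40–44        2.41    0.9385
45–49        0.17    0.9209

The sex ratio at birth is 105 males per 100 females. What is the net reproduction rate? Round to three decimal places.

0.919

Proportion female at birth = 100 / (100 + 105) = 0.48780.
Each age group contributes 5 × ASFR × survival:
  15–19: 5 × 62.11/1000 × 0.9903 = 0.30754
  20–24: 5 × 121.49/1000 × 0.9759 = 0.59281
  25–29: 5 × 114.59/1000 × 0.9630 = 0.55175
  30–34: 5 × 69.18/1000 × 0.9570 = 0.33103
  35–39: 5 × 18.93/1000 × 0.9409 = 0.08906
  40–44: 5 × 2.41/1000 × 0.9385 = 0.01131
  45–49: 5 × 0.17/1000 × 0.9209 = 0.00078
Sum = 1.88428
NRR = 0.48780 × 1.88428 = 0.91915
With NRR below 1 the population is below replacement fertility.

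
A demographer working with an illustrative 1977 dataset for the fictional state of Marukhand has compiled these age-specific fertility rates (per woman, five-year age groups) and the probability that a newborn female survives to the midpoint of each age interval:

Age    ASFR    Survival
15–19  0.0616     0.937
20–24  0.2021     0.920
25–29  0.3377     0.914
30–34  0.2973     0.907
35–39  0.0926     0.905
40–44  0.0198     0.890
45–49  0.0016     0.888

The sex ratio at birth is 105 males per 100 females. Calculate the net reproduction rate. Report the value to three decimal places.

2.256

Proportion female at birth = 100 / (100 + 105) = 0.48780.
Weighting each age-specific rate by interval width and survival:
  15–19: 5 × 0.0616 × 0.937 = 0.28860
  20–24: 5 × 0.2021 × 0.920 = 0.92966
  25–29: 5 × 0.3377 × 0.914 = 1.54329
  30–34: 5 × 0.2973 × 0.907 = 1.34826
  35–39: 5 × 0.0926 × 0.905 = 0.41902
  40–44: 5 × 0.0198 × 0.890 = 0.08811
  45–49: 5 × 0.0016 × 0.888 = 0.00710
Sum = 4.62404
NRR = 0.48780 × 4.62404 = 2.25561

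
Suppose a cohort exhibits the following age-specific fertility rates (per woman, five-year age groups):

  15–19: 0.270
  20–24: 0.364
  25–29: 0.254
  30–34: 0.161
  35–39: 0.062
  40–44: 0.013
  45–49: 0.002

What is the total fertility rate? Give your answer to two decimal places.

Sum of ASFRs = 0.270 + 0.364 + 0.254 + 0.161 + 0.062 + 0.013 + 0.002 = 1.126
TFR = 5 × 1.126 = 5.63

5.63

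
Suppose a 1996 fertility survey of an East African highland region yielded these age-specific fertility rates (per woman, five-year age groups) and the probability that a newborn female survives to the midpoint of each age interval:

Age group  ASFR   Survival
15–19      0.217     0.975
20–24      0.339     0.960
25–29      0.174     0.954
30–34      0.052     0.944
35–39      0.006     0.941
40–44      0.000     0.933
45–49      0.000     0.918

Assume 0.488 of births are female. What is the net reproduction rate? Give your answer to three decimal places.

Proportion female at birth = 0.488.
Each age group contributes 5 × ASFR × survival:
  15–19: 5 × 0.217 × 0.975 = 1.05788
  20–24: 5 × 0.339 × 0.960 = 1.62720
  25–29: 5 × 0.174 × 0.954 = 0.82998
  30–34: 5 × 0.052 × 0.944 = 0.24544
  35–39: 5 × 0.006 × 0.941 = 0.02823
  40–44: 5 × 0.000 × 0.933 = 0.00000
  45–49: 5 × 0.000 × 0.918 = 0.00000
Sum = 3.78873
NRR = 0.488 × 3.78873 = 1.84890
An NRR exceeding 1 indicates intrinsic growth under these rates.

1.849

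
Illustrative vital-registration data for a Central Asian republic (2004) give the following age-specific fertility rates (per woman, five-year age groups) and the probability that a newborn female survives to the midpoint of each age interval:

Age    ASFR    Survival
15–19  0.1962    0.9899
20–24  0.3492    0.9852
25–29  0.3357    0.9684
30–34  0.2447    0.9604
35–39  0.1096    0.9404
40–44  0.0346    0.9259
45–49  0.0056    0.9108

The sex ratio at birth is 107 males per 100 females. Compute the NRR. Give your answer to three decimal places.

2.992

Proportion female at birth = 100 / (100 + 107) = 0.48309.
Weighting each age-specific rate by interval width and survival:
  15–19: 5 × 0.1962 × 0.9899 = 0.97109
  20–24: 5 × 0.3492 × 0.9852 = 1.72016
  25–29: 5 × 0.3357 × 0.9684 = 1.62546
  30–34: 5 × 0.2447 × 0.9604 = 1.17505
  35–39: 5 × 0.1096 × 0.9404 = 0.51534
  40–44: 5 × 0.0346 × 0.9259 = 0.16018
  45–49: 5 × 0.0056 × 0.9108 = 0.02550
Sum = 6.19278
NRR = 0.48309 × 6.19278 = 2.99167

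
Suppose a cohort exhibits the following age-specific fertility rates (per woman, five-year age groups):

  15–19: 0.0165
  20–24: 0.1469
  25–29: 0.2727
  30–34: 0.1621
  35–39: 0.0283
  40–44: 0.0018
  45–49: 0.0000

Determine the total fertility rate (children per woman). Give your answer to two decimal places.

3.14

Sum of ASFRs = 0.0165 + 0.1469 + 0.2727 + 0.1621 + 0.0283 + 0.0018 + 0.0000 = 0.6283
TFR = 5 × 0.6283 = 3.1415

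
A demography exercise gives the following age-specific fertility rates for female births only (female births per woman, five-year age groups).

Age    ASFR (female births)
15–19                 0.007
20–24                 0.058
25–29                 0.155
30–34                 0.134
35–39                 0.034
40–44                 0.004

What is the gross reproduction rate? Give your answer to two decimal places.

1.96

Sum of female ASFRs = 0.007 + 0.058 + 0.155 + 0.134 + 0.034 + 0.004 = 0.392
GRR = 5 × 0.392 = 1.96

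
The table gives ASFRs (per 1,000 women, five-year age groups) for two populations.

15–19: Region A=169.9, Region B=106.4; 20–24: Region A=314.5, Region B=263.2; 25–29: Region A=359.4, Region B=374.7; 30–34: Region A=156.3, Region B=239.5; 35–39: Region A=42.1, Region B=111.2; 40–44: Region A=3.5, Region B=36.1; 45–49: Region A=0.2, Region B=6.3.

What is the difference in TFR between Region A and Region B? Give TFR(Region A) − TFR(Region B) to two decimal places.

Region A:
  Sum of ASFRs = 169.9 + 314.5 + 359.4 + 156.3 + 42.1 + 3.5 + 0.2 = 1045.9
  TFR = 5 × 1045.9 / 1000 = 5.2295
Region B:
  Sum of ASFRs = 106.4 + 263.2 + 374.7 + 239.5 + 111.2 + 36.1 + 6.3 = 1137.4
  TFR = 5 × 1137.4 / 1000 = 5.687
Difference = 5.2295 − 5.687 = -0.4575

-0.46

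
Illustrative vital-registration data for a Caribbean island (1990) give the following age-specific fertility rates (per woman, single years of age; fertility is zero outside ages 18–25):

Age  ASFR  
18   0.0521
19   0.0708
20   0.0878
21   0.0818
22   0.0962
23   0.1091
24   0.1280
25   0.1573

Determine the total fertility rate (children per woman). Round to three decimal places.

Sum of ASFRs = 0.0521 + 0.0708 + 0.0878 + 0.0818 + 0.0962 + 0.1091 + 0.1280 + 0.1573 = 0.7831
TFR = 0.7831

0.783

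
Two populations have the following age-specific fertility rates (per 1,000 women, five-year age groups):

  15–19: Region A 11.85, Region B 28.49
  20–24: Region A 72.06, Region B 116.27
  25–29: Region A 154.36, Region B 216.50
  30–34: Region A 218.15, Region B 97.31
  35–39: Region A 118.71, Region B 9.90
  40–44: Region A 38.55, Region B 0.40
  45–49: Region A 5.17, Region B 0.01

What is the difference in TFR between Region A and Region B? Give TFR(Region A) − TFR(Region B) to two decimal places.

Region A:
  Sum of ASFRs = 11.85 + 72.06 + 154.36 + 218.15 + 118.71 + 38.55 + 5.17 = 618.85
  TFR = 5 × 618.85 / 1000 = 3.09425
Region B:
  Sum of ASFRs = 28.49 + 116.27 + 216.50 + 97.31 + 9.90 + 0.40 + 0.01 = 468.88
  TFR = 5 × 468.88 / 1000 = 2.3444
Difference = 3.09425 − 2.3444 = 0.74985

0.75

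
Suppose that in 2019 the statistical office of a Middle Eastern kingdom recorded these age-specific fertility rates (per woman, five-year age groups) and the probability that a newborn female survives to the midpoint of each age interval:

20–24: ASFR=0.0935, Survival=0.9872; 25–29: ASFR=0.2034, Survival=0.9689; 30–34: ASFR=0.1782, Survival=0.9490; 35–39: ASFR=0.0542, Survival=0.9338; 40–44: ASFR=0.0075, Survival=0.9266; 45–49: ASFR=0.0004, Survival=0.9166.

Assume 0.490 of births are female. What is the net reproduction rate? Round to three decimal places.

Proportion female at birth = 0.490.
Each age group contributes 5 × ASFR × survival:
  20–24: 5 × 0.0935 × 0.9872 = 0.46152
  25–29: 5 × 0.2034 × 0.9689 = 0.98537
  30–34: 5 × 0.1782 × 0.9490 = 0.84556
  35–39: 5 × 0.0542 × 0.9338 = 0.25306
  40–44: 5 × 0.0075 × 0.9266 = 0.03475
  45–49: 5 × 0.0004 × 0.9166 = 0.00183
Sum = 2.58209
NRR = 0.490 × 2.58209 = 1.26522
With NRR above 1 the population is above replacement fertility.

1.265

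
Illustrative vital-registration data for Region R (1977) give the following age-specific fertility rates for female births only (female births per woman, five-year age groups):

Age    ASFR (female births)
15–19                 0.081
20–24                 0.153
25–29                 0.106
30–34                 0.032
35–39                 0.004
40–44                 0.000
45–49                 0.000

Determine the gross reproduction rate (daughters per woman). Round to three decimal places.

1.880

Sum of female ASFRs = 0.081 + 0.153 + 0.106 + 0.032 + 0.004 + 0.000 + 0.000 = 0.376
GRR = 5 × 0.376 = 1.88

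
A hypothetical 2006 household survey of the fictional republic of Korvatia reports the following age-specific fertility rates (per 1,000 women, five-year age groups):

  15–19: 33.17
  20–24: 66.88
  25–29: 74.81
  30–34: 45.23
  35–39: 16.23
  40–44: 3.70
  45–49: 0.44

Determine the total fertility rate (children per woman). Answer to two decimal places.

Sum of ASFRs = 33.17 + 66.88 + 74.81 + 45.23 + 16.23 + 3.70 + 0.44 = 240.46
TFR = 5 × 240.46 / 1000 = 1.2023

1.20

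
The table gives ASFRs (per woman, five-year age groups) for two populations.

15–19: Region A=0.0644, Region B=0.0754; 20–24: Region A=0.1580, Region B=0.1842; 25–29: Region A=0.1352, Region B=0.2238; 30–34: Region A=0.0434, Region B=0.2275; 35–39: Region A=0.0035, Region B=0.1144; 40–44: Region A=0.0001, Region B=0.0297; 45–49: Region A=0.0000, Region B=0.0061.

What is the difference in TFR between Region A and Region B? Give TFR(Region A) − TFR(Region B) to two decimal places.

Region A:
  Sum of ASFRs = 0.0644 + 0.1580 + 0.1352 + 0.0434 + 0.0035 + 0.0001 + 0.0000 = 0.4046
  TFR = 5 × 0.4046 = 2.023
Region B:
  Sum of ASFRs = 0.0754 + 0.1842 + 0.2238 + 0.2275 + 0.1144 + 0.0297 + 0.0061 = 0.8611
  TFR = 5 × 0.8611 = 4.3055
Difference = 2.023 − 4.3055 = -2.2825

-2.28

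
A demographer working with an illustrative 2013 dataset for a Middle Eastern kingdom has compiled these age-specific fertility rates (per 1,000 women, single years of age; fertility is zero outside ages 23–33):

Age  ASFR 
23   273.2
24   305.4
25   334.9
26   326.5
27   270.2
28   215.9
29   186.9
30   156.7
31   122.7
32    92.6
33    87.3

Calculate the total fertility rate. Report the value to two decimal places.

Sum of ASFRs = 273.2 + 305.4 + 334.9 + 326.5 + 270.2 + 215.9 + 186.9 + 156.7 + 122.7 + 92.6 + 87.3 = 2372.3
TFR = 2372.3 / 1000 = 2.3723

2.37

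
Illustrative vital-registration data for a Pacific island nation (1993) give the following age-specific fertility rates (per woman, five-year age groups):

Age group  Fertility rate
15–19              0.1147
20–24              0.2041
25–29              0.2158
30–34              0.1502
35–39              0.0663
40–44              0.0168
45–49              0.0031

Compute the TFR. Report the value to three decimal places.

3.855

Sum of ASFRs = 0.1147 + 0.2041 + 0.2158 + 0.1502 + 0.0663 + 0.0168 + 0.0031 = 0.7710
TFR = 5 × 0.7710 = 3.855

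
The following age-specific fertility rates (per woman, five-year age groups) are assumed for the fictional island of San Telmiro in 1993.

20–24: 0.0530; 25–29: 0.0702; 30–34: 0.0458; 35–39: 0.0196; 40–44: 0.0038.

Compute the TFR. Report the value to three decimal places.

Sum of ASFRs = 0.0530 + 0.0702 + 0.0458 + 0.0196 + 0.0038 = 0.1924
TFR = 5 × 0.1924 = 0.962

0.962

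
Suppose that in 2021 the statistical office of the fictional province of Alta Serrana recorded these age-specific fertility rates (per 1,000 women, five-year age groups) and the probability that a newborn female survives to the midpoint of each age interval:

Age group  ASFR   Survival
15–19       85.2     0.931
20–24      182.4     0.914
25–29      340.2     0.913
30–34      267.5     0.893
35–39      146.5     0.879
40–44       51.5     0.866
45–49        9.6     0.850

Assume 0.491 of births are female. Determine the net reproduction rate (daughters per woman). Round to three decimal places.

2.399

Proportion female at birth = 0.491.
Per-age-group product (5 × ASFR × survival probability):
  15–19: 5 × 85.2/1000 × 0.931 = 0.39661
  20–24: 5 × 182.4/1000 × 0.914 = 0.83357
  25–29: 5 × 340.2/1000 × 0.913 = 1.55301
  30–34: 5 × 267.5/1000 × 0.893 = 1.19439
  35–39: 5 × 146.5/1000 × 0.879 = 0.64387
  40–44: 5 × 51.5/1000 × 0.866 = 0.22300
  45–49: 5 × 9.6/1000 × 0.850 = 0.04080
Sum = 4.88525
NRR = 0.491 × 4.88525 = 2.39866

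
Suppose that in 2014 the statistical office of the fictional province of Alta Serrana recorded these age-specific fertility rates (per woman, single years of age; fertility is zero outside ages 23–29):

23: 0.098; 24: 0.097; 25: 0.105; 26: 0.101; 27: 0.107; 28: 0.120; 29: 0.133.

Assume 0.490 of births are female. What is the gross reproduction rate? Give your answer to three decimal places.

0.373

Proportion female at birth = 0.490.
Sum of ASFRs = 0.098 + 0.097 + 0.105 + 0.101 + 0.107 + 0.120 + 0.133 = 0.761
TFR = 0.761
GRR = 0.490 × 0.761 = 0.37289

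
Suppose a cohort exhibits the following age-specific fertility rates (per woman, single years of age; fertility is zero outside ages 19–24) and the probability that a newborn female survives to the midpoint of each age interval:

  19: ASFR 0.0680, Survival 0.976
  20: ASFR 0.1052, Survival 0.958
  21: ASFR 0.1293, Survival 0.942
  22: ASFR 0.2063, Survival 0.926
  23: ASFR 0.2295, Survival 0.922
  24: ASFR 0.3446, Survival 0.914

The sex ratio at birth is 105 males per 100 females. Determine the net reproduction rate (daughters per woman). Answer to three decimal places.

Proportion female at birth = 100 / (100 + 105) = 0.48780.
Per-age-group product (1 × ASFR × survival probability):
  19: 1 × 0.0680 × 0.976 = 0.06637
  20: 1 × 0.1052 × 0.958 = 0.10078
  21: 1 × 0.1293 × 0.942 = 0.12180
  22: 1 × 0.2063 × 0.926 = 0.19103
  23: 1 × 0.2295 × 0.922 = 0.21160
  24: 1 × 0.3446 × 0.914 = 0.31496
Sum = 1.00654
NRR = 0.48780 × 1.00654 = 0.49099
An NRR under 1 implies long-run decline under these rates.

0.491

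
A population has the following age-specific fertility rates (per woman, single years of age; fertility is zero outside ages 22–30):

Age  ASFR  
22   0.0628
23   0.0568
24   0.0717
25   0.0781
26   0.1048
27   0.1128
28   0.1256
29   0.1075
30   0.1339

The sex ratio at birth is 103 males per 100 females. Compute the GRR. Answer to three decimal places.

0.421

Proportion female at birth = 100 / (100 + 103) = 0.49261.
Sum of ASFRs = 0.0628 + 0.0568 + 0.0717 + 0.0781 + 0.1048 + 0.1128 + 0.1256 + 0.1075 + 0.1339 = 0.8540
TFR = 0.854
GRR = 0.49261 × 0.854 = 0.42069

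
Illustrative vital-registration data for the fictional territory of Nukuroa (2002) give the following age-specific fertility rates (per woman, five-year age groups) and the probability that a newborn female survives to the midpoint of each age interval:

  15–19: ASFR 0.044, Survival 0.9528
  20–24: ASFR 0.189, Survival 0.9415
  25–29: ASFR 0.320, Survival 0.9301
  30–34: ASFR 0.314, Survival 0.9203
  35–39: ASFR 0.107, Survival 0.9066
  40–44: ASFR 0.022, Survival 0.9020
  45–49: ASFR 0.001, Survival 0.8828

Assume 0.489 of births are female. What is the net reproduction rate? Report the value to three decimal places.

2.260

Proportion female at birth = 0.489.
Weighting each age-specific rate by interval width and survival:
  15–19: 5 × 0.044 × 0.9528 = 0.20962
  20–24: 5 × 0.189 × 0.9415 = 0.88972
  25–29: 5 × 0.320 × 0.9301 = 1.48816
  30–34: 5 × 0.314 × 0.9203 = 1.44487
  35–39: 5 × 0.107 × 0.9066 = 0.48503
  40–44: 5 × 0.022 × 0.9020 = 0.09922
  45–49: 5 × 0.001 × 0.8828 = 0.00441
Sum = 4.62103
NRR = 0.489 × 4.62103 = 2.25968
NRR > 1, so each generation more than replaces itself.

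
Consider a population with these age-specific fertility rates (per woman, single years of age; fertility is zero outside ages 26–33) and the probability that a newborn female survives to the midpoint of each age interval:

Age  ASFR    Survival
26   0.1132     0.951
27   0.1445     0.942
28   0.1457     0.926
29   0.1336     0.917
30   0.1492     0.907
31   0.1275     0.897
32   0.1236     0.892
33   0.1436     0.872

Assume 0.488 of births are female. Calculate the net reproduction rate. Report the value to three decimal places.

0.481

Proportion female at birth = 0.488.
Each age group contributes 1 × ASFR × survival:
  26: 1 × 0.1132 × 0.951 = 0.10765
  27: 1 × 0.1445 × 0.942 = 0.13612
  28: 1 × 0.1457 × 0.926 = 0.13492
  29: 1 × 0.1336 × 0.917 = 0.12251
  30: 1 × 0.1492 × 0.907 = 0.13532
  31: 1 × 0.1275 × 0.897 = 0.11437
  32: 1 × 0.1236 × 0.892 = 0.11025
  33: 1 × 0.1436 × 0.872 = 0.12522
Sum = 0.98636
NRR = 0.488 × 0.98636 = 0.48134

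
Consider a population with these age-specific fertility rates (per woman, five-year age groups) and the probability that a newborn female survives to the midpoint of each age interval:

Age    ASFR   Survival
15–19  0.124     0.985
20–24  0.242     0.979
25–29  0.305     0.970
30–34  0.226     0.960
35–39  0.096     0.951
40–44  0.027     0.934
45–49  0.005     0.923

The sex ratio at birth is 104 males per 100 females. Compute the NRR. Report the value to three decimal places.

Proportion female at birth = 100 / (100 + 104) = 0.49020.
Weighting each age-specific rate by interval width and survival:
  15–19: 5 × 0.124 × 0.985 = 0.61070
  20–24: 5 × 0.242 × 0.979 = 1.18459
  25–29: 5 × 0.305 × 0.970 = 1.47925
  30–34: 5 × 0.226 × 0.960 = 1.08480
  35–39: 5 × 0.096 × 0.951 = 0.45648
  40–44: 5 × 0.027 × 0.934 = 0.12609
  45–49: 5 × 0.005 × 0.923 = 0.02308
Sum = 4.96499
NRR = 0.49020 × 4.96499 = 2.43384
With NRR above 1 the population is above replacement fertility.

2.434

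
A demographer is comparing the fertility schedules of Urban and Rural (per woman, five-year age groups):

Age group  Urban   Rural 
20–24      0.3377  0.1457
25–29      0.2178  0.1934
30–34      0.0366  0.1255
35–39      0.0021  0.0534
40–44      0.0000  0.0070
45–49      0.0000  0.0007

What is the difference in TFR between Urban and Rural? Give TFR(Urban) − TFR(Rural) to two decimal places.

Urban:
  Sum of ASFRs = 0.3377 + 0.2178 + 0.0366 + 0.0021 + 0.0000 + 0.0000 = 0.5942
  TFR = 5 × 0.5942 = 2.971
Rural:
  Sum of ASFRs = 0.1457 + 0.1934 + 0.1255 + 0.0534 + 0.0070 + 0.0007 = 0.5257
  TFR = 5 × 0.5257 = 2.6285
Difference = 2.971 − 2.6285 = 0.3425

0.34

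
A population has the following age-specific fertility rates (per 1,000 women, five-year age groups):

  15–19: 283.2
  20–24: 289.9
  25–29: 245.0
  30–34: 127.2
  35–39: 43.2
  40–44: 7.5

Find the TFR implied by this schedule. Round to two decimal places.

Sum of ASFRs = 283.2 + 289.9 + 245.0 + 127.2 + 43.2 + 7.5 = 996.0
TFR = 5 × 996.0 / 1000 = 4.98

4.98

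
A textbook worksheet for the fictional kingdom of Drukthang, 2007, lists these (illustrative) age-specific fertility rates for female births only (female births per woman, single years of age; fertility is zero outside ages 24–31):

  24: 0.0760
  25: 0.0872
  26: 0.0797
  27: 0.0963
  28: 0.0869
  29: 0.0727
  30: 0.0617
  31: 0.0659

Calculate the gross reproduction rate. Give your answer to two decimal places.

Sum of female ASFRs = 0.0760 + 0.0872 + 0.0797 + 0.0963 + 0.0869 + 0.0727 + 0.0617 + 0.0659 = 0.6264
GRR = 0.6264

0.63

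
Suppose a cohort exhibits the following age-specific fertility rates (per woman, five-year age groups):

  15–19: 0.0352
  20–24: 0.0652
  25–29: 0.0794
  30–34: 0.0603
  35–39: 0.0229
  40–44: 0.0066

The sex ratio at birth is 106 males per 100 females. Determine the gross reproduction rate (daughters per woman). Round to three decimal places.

0.654

Proportion female at birth = 100 / (100 + 106) = 0.48544.
Sum of ASFRs = 0.0352 + 0.0652 + 0.0794 + 0.0603 + 0.0229 + 0.0066 = 0.2696
TFR = 5 × 0.2696 = 1.348
GRR = 0.48544 × 1.348 = 0.65437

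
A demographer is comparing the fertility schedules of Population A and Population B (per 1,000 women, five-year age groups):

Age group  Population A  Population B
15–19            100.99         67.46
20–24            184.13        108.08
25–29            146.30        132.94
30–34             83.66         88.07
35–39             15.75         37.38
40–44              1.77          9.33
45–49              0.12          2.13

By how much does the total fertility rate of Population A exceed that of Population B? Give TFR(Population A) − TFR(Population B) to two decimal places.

0.44

Population A:
  Sum of ASFRs = 100.99 + 184.13 + 146.30 + 83.66 + 15.75 + 1.77 + 0.12 = 532.72
  TFR = 5 × 532.72 / 1000 = 2.6636
Population B:
  Sum of ASFRs = 67.46 + 108.08 + 132.94 + 88.07 + 37.38 + 9.33 + 2.13 = 445.39
  TFR = 5 × 445.39 / 1000 = 2.22695
Difference = 2.6636 − 2.22695 = 0.43665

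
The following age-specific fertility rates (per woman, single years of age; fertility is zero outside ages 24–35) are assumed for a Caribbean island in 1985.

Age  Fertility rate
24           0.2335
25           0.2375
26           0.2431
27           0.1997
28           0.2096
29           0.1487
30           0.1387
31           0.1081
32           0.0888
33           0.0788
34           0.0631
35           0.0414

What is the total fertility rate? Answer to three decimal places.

Sum of ASFRs = 0.2335 + 0.2375 + 0.2431 + 0.1997 + 0.2096 + 0.1487 + 0.1387 + 0.1081 + 0.0888 + 0.0788 + 0.0631 + 0.0414 = 1.7910
TFR = 1.791

1.791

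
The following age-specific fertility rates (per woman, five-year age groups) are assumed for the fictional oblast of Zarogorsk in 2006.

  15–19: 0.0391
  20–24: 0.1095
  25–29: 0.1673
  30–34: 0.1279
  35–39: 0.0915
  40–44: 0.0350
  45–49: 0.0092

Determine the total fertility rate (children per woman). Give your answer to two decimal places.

2.90

Sum of ASFRs = 0.0391 + 0.1095 + 0.1673 + 0.1279 + 0.0915 + 0.0350 + 0.0092 = 0.5795
TFR = 5 × 0.5795 = 2.8975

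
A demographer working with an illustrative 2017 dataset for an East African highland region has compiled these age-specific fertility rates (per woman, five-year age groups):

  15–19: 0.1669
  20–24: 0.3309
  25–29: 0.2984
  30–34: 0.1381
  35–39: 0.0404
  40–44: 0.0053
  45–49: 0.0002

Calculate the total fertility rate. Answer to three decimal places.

4.901

Sum of ASFRs = 0.1669 + 0.3309 + 0.2984 + 0.1381 + 0.0404 + 0.0053 + 0.0002 = 0.9802
TFR = 5 × 0.9802 = 4.901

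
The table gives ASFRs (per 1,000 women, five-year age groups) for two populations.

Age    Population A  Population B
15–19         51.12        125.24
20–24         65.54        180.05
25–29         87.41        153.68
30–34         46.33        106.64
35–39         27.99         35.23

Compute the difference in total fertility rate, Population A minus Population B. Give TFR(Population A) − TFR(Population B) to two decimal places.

-1.61

Population A:
  Sum of ASFRs = 51.12 + 65.54 + 87.41 + 46.33 + 27.99 = 278.39
  TFR = 5 × 278.39 / 1000 = 1.39195
Population B:
  Sum of ASFRs = 125.24 + 180.05 + 153.68 + 106.64 + 35.23 = 600.84
  TFR = 5 × 600.84 / 1000 = 3.0042
Difference = 1.39195 − 3.0042 = -1.61225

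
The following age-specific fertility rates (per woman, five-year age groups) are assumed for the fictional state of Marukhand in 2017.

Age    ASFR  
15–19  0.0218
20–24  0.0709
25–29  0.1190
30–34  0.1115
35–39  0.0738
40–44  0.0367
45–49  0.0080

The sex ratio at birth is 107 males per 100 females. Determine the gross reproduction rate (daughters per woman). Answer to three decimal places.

1.067

Proportion female at birth = 100 / (100 + 107) = 0.48309.
Sum of ASFRs = 0.0218 + 0.0709 + 0.1190 + 0.1115 + 0.0738 + 0.0367 + 0.0080 = 0.4417
TFR = 5 × 0.4417 = 2.2085
GRR = 0.48309 × 2.2085 = 1.06690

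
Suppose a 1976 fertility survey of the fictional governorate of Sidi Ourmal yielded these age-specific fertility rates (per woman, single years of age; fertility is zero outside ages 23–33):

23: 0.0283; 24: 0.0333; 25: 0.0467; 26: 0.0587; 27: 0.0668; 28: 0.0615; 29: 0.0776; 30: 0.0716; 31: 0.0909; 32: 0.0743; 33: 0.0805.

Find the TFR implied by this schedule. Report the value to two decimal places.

Sum of ASFRs = 0.0283 + 0.0333 + 0.0467 + 0.0587 + 0.0668 + 0.0615 + 0.0776 + 0.0716 + 0.0909 + 0.0743 + 0.0805 = 0.6902
TFR = 0.6902

0.69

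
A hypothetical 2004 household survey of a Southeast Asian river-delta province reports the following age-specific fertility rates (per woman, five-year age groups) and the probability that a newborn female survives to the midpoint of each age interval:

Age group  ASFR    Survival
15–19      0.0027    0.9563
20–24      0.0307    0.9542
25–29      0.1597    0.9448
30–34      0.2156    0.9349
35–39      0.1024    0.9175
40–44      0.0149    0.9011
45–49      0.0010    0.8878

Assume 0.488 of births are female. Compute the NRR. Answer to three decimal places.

Proportion female at birth = 0.488.
Per-age-group product (5 × ASFR × survival probability):
  15–19: 5 × 0.0027 × 0.9563 = 0.01291
  20–24: 5 × 0.0307 × 0.9542 = 0.14647
  25–29: 5 × 0.1597 × 0.9448 = 0.75442
  30–34: 5 × 0.2156 × 0.9349 = 1.00782
  35–39: 5 × 0.1024 × 0.9175 = 0.46976
  40–44: 5 × 0.0149 × 0.9011 = 0.06713
  45–49: 5 × 0.0010 × 0.8878 = 0.00444
Sum = 2.46295
NRR = 0.488 × 2.46295 = 1.20192

1.202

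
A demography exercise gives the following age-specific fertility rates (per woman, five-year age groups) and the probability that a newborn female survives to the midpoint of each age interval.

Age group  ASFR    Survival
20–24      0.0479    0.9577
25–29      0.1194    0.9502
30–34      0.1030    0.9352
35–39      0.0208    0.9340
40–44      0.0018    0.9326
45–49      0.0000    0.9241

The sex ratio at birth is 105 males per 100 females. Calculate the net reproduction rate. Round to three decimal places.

Proportion female at birth = 100 / (100 + 105) = 0.48780.
Survival-weighted fertility by age (5·fₓ·Sₓ):
  20–24: 5 × 0.0479 × 0.9577 = 0.22937
  25–29: 5 × 0.1194 × 0.9502 = 0.56727
  30–34: 5 × 0.1030 × 0.9352 = 0.48163
  35–39: 5 × 0.0208 × 0.9340 = 0.09714
  40–44: 5 × 0.0018 × 0.9326 = 0.00839
  45–49: 5 × 0.0000 × 0.9241 = 0.00000
Sum = 1.38380
NRR = 0.48780 × 1.38380 = 0.67502
NRR < 1, so the cohort does not fully replace itself.

0.675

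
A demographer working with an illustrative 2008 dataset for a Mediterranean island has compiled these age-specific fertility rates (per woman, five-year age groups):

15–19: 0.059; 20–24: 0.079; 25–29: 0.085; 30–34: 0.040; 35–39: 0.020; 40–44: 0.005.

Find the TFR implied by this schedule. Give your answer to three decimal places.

1.440

Sum of ASFRs = 0.059 + 0.079 + 0.085 + 0.040 + 0.020 + 0.005 = 0.288
TFR = 5 × 0.288 = 1.44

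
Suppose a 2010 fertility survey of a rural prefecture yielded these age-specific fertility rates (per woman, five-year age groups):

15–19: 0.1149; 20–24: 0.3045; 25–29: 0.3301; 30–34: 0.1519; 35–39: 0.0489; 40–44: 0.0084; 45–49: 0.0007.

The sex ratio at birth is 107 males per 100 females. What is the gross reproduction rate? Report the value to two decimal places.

Proportion female at birth = 100 / (100 + 107) = 0.48309.
Sum of ASFRs = 0.1149 + 0.3045 + 0.3301 + 0.1519 + 0.0489 + 0.0084 + 0.0007 = 0.9594
TFR = 5 × 0.9594 = 4.797
GRR = 0.48309 × 4.797 = 2.31738

2.32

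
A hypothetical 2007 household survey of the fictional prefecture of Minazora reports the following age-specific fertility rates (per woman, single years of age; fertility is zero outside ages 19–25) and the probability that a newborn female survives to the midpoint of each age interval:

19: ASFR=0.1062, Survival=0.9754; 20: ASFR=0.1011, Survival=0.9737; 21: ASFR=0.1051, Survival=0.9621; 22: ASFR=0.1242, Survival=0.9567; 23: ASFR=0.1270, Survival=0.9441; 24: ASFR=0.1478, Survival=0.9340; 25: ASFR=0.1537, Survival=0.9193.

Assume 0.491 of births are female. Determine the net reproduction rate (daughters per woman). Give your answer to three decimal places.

Proportion female at birth = 0.491.
Each age group contributes 1 × ASFR × survival:
  19: 1 × 0.1062 × 0.9754 = 0.10359
  20: 1 × 0.1011 × 0.9737 = 0.09844
  21: 1 × 0.1051 × 0.9621 = 0.10112
  22: 1 × 0.1242 × 0.9567 = 0.11882
  23: 1 × 0.1270 × 0.9441 = 0.11990
  24: 1 × 0.1478 × 0.9340 = 0.13805
  25: 1 × 0.1537 × 0.9193 = 0.14130
Sum = 0.82122
NRR = 0.491 × 0.82122 = 0.40322

0.403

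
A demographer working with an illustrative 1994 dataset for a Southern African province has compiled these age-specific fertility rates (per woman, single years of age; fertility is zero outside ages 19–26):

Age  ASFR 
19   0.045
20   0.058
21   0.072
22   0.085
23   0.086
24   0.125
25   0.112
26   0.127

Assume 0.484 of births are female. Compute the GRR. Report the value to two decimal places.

0.34

Proportion female at birth = 0.484.
Sum of ASFRs = 0.045 + 0.058 + 0.072 + 0.085 + 0.086 + 0.125 + 0.112 + 0.127 = 0.710
TFR = 0.71
GRR = 0.484 × 0.71 = 0.34364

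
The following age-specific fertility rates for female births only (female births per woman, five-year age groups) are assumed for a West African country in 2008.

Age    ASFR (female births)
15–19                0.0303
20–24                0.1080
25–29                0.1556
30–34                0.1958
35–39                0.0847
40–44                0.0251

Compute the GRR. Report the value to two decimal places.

Sum of female ASFRs = 0.0303 + 0.1080 + 0.1556 + 0.1958 + 0.0847 + 0.0251 = 0.5995
GRR = 5 × 0.5995 = 2.9975

3.00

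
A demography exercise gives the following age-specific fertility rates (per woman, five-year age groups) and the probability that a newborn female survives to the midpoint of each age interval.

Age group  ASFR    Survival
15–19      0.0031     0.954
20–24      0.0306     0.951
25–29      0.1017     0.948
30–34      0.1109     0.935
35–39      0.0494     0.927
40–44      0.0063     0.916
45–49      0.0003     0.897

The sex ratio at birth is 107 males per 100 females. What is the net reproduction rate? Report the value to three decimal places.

Proportion female at birth = 100 / (100 + 107) = 0.48309.
Survival-weighted fertility by age (5·fₓ·Sₓ):
  15–19: 5 × 0.0031 × 0.954 = 0.01479
  20–24: 5 × 0.0306 × 0.951 = 0.14550
  25–29: 5 × 0.1017 × 0.948 = 0.48206
  30–34: 5 × 0.1109 × 0.935 = 0.51846
  35–39: 5 × 0.0494 × 0.927 = 0.22897
  40–44: 5 × 0.0063 × 0.916 = 0.02885
  45–49: 5 × 0.0003 × 0.897 = 0.00135
Sum = 1.41998
NRR = 0.48309 × 1.41998 = 0.68598
An NRR under 1 implies long-run decline under these rates.

0.686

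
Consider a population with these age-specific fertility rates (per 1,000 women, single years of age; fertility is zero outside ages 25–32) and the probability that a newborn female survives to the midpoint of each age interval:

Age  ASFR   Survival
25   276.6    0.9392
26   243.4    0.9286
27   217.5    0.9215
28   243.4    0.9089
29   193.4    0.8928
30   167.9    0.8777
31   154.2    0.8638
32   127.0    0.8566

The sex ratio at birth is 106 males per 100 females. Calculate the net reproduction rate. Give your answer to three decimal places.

Proportion female at birth = 100 / (100 + 106) = 0.48544.
Per-age-group product (1 × ASFR × survival probability):
  25: 1 × 276.6/1000 × 0.9392 = 0.25978
  26: 1 × 243.4/1000 × 0.9286 = 0.22602
  27: 1 × 217.5/1000 × 0.9215 = 0.20043
  28: 1 × 243.4/1000 × 0.9089 = 0.22123
  29: 1 × 193.4/1000 × 0.8928 = 0.17267
  30: 1 × 167.9/1000 × 0.8777 = 0.14737
  31: 1 × 154.2/1000 × 0.8638 = 0.13320
  32: 1 × 127.0/1000 × 0.8566 = 0.10879
Sum = 1.46949
NRR = 0.48544 × 1.46949 = 0.71335
NRR < 1, so the cohort does not fully replace itself.

0.713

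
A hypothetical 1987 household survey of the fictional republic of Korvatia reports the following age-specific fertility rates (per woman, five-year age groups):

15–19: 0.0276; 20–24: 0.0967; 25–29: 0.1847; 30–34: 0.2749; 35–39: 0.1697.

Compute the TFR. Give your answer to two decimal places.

3.77

Sum of ASFRs = 0.0276 + 0.0967 + 0.1847 + 0.2749 + 0.1697 = 0.7536
TFR = 5 × 0.7536 = 3.768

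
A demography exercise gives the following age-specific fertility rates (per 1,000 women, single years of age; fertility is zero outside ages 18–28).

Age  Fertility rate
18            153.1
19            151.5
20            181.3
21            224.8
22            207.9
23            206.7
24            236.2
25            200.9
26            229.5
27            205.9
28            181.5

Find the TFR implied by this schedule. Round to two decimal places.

2.18

Sum of ASFRs = 153.1 + 151.5 + 181.3 + 224.8 + 207.9 + 206.7 + 236.2 + 200.9 + 229.5 + 205.9 + 181.5 = 2179.3
TFR = 2179.3 / 1000 = 2.1793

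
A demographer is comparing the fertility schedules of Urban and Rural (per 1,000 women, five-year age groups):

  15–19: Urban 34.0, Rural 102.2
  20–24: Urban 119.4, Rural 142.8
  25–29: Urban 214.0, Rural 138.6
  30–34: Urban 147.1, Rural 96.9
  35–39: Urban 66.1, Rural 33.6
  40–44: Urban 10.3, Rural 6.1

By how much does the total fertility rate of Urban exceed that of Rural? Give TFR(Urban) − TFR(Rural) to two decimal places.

0.35

Urban:
  Sum of ASFRs = 34.0 + 119.4 + 214.0 + 147.1 + 66.1 + 10.3 = 590.9
  TFR = 5 × 590.9 / 1000 = 2.9545
Rural:
  Sum of ASFRs = 102.2 + 142.8 + 138.6 + 96.9 + 33.6 + 6.1 = 520.2
  TFR = 5 × 520.2 / 1000 = 2.601
Difference = 2.9545 − 2.601 = 0.3535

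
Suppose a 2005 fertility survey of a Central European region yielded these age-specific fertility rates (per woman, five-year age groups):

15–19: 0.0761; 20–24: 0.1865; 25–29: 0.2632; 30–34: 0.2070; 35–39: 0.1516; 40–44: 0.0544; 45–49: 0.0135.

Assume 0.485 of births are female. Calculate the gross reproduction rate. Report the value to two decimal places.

2.31

Proportion female at birth = 0.485.
Sum of ASFRs = 0.0761 + 0.1865 + 0.2632 + 0.2070 + 0.1516 + 0.0544 + 0.0135 = 0.9523
TFR = 5 × 0.9523 = 4.7615
GRR = 0.485 × 4.7615 = 2.30933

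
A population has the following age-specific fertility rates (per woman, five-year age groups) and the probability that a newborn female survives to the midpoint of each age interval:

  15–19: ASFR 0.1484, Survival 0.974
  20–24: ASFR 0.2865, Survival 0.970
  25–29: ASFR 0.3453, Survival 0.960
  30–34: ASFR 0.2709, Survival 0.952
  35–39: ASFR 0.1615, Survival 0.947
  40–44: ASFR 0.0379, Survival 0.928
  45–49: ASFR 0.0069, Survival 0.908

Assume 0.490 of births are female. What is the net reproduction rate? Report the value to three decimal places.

2.955

Proportion female at birth = 0.490.
Survival-weighted fertility by age (5·fₓ·Sₓ):
  15–19: 5 × 0.1484 × 0.974 = 0.72271
  20–24: 5 × 0.2865 × 0.970 = 1.38953
  25–29: 5 × 0.3453 × 0.960 = 1.65744
  30–34: 5 × 0.2709 × 0.952 = 1.28948
  35–39: 5 × 0.1615 × 0.947 = 0.76470
  40–44: 5 × 0.0379 × 0.928 = 0.17586
  45–49: 5 × 0.0069 × 0.908 = 0.03133
Sum = 6.03105
NRR = 0.490 × 6.03105 = 2.95521
An NRR exceeding 1 indicates intrinsic growth under these rates.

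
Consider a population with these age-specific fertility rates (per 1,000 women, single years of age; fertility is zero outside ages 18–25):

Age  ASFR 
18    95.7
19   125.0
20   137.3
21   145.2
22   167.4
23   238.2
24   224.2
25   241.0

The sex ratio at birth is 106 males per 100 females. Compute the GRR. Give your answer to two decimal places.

0.67

Proportion female at birth = 100 / (100 + 106) = 0.48544.
Sum of ASFRs = 95.7 + 125.0 + 137.3 + 145.2 + 167.4 + 238.2 + 224.2 + 241.0 = 1374.0
TFR = 1374.0 / 1000 = 1.374
GRR = 0.48544 × 1.374 = 0.66699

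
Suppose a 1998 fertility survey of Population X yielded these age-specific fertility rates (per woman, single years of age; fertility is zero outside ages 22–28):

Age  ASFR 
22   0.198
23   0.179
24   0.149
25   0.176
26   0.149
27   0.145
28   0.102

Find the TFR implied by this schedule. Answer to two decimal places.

1.10

Sum of ASFRs = 0.198 + 0.179 + 0.149 + 0.176 + 0.149 + 0.145 + 0.102 = 1.098
TFR = 1.098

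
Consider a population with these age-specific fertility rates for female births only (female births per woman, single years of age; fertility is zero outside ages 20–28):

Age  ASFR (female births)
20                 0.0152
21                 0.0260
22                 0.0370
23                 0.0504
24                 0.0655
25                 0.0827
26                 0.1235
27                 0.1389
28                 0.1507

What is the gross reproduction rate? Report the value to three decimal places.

0.690

Sum of female ASFRs = 0.0152 + 0.0260 + 0.0370 + 0.0504 + 0.0655 + 0.0827 + 0.1235 + 0.1389 + 0.1507 = 0.6899
GRR = 0.6899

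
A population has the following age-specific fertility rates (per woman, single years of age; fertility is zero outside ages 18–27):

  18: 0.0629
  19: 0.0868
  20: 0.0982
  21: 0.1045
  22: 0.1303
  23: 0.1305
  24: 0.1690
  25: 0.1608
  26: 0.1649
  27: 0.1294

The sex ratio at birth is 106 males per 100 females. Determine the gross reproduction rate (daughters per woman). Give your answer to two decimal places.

Proportion female at birth = 100 / (100 + 106) = 0.48544.
Sum of ASFRs = 0.0629 + 0.0868 + 0.0982 + 0.1045 + 0.1303 + 0.1305 + 0.1690 + 0.1608 + 0.1649 + 0.1294 = 1.2373
TFR = 1.2373
GRR = 0.48544 × 1.2373 = 0.60063

0.60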